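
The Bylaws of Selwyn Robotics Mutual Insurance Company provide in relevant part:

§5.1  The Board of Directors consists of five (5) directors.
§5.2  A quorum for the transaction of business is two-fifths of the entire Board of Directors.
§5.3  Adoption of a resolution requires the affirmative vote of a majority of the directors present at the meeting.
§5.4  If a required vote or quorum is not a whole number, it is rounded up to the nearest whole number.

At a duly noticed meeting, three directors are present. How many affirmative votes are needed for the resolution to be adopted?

2

The resolution requires a majority of the directors present (3).
A majority of 3 is 2.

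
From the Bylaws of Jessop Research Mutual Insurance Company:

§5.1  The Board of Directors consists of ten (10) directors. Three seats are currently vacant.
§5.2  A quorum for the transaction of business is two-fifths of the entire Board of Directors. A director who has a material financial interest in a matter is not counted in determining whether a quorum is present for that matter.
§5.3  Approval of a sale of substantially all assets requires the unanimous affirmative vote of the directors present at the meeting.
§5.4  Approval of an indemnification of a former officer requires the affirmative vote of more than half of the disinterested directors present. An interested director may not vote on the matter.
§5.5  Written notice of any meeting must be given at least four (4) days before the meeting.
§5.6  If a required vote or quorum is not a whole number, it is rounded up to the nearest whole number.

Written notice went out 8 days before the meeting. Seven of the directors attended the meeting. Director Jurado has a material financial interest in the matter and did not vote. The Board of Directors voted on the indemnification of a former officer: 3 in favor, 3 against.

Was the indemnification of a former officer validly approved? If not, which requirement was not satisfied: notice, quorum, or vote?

Notice: 8 days given; 4 required (8 ≥ 4). Satisfied.
Quorum: 7 present, but the 1 interested director does not count, leaving 6. Quorum is 4. Satisfied.
Vote: the indemnification of a former officer requires a majority of the disinterested directors present (7 − 1 = 6). A majority of 6 is 4, so 4 affirmative votes are needed; 3 voted in favor. Not satisfied.

Invalid — vote requirement not satisfied.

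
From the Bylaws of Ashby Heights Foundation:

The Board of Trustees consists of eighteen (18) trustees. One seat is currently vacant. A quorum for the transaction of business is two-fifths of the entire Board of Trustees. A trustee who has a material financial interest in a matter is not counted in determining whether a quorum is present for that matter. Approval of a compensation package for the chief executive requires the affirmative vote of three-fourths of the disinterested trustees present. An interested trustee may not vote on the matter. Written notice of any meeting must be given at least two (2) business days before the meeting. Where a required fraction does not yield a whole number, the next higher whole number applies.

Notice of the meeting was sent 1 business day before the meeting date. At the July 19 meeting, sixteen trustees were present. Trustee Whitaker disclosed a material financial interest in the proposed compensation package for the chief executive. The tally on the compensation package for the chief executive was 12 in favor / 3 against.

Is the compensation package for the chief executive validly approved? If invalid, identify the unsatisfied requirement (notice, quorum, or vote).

Invalid — notice requirement not satisfied.

Notice: 1 business day given; 2 required (1 < 2). Not satisfied.
Quorum: 16 present, but the 1 interested trustee does not count, leaving 15. Quorum is 8. Satisfied.
Vote: the compensation package for the chief executive requires three-fourths of the disinterested trustees present (16 − 1 = 15). 3/4 of 15 = 11.25, rounded up to 12, so 12 affirmative votes are needed; 12 voted in favor. Satisfied.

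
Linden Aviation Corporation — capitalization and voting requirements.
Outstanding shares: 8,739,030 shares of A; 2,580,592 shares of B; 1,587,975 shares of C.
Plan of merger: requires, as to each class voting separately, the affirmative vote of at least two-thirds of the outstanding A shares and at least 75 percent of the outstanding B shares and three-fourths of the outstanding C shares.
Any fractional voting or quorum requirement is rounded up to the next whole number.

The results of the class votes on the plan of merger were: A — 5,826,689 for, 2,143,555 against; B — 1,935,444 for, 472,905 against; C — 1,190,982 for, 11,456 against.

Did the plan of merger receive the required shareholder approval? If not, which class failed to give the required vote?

Approved — every class gave the required vote.

A: 2/3 of 8739030 = 5826020; 5,826,020 required, 5,826,689 in favor — approved.
B: 3/4 of 2580592 = 1935444; 1,935,444 required, 1,935,444 in favor — approved.
C: 3/4 of 1587975 = 1190981.25, rounded up to 1190982; 1,190,982 required, 1,190,982 in favor — approved.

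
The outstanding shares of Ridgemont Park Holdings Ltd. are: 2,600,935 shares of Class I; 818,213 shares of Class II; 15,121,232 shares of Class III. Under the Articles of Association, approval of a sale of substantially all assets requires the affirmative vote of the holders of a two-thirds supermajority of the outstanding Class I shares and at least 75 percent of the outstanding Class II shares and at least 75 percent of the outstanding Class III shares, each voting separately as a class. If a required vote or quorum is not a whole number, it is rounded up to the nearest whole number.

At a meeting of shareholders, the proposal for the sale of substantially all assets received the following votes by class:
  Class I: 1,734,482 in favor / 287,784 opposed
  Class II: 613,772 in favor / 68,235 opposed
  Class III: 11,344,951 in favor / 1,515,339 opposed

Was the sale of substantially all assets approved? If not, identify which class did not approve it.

Approved — every class gave the required vote.

Class I: 2/3 of 2600935 = 1733956.67, rounded up to 1733957; 1,733,957 required, 1,734,482 in favor — approved.
Class II: 3/4 of 818213 = 613659.75, rounded up to 613660; 613,660 required, 613,772 in favor — approved.
Class III: 3/4 of 15121232 = 11340924; 11,340,924 required, 11,344,951 in favor — approved.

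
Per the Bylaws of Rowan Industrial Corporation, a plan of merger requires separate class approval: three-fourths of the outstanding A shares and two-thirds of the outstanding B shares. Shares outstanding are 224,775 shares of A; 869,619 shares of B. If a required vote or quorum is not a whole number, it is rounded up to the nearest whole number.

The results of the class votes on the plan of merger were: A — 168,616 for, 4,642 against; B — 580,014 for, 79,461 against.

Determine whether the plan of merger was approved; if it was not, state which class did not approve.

A: 3/4 of 224775 = 168581.25, rounded up to 168582; 168,582 required, 168,616 in favor — approved.
B: 2/3 of 869619 = 579746; 579,746 required, 580,014 in favor — approved.

Approved — every class gave the required vote.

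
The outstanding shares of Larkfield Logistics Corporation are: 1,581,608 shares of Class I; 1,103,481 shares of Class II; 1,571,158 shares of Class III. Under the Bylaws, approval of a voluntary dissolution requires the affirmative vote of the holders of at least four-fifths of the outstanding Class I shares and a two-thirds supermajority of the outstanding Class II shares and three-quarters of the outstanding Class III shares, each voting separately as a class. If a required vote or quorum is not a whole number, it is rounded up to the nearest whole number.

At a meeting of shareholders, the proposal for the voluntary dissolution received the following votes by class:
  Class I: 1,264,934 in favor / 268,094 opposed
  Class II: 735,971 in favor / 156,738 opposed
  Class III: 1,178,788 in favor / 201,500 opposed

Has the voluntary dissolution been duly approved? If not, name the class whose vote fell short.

Class I: 4/5 of 1581608 = 1265286.40, rounded up to 1265287; 1,265,287 required, 1,264,934 in favor — not approved.
Class II: 2/3 of 1103481 = 735654; 735,654 required, 735,971 in favor — approved.
Class III: 3/4 of 1571158 = 1178368.50, rounded up to 1178369; 1,178,369 required, 1,178,788 in favor — approved.

Not approved — the Class I shares did not give the required vote.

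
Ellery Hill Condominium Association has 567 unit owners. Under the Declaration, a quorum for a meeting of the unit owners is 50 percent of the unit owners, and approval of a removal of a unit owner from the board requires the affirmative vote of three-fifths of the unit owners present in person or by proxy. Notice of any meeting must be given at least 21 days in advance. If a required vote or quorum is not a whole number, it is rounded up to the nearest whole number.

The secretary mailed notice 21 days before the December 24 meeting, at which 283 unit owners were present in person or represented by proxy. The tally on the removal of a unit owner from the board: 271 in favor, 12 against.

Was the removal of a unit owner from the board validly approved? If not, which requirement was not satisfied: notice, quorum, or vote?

Notice: 21 days given; 21 required. Satisfied.
Quorum: 50% of 567 = 283.50, rounded up to 284; 283 present. Not satisfied.
Vote: requires three-fifths of those present (283); 3/5 of 283 = 169.80, rounded up to 170, so 170 needed; 271 in favor. Satisfied.

Invalid — quorum requirement not satisfied.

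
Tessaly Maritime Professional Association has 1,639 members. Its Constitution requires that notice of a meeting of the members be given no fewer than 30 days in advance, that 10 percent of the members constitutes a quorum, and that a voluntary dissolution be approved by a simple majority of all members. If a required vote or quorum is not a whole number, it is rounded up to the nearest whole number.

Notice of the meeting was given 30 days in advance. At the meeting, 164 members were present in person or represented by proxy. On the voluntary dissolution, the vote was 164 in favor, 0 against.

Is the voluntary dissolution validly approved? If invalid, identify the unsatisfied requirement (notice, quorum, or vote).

Invalid — vote requirement not satisfied.

Notice: 30 days given; 30 required. Satisfied.
Quorum: 10% of 1,639 = 163.90, rounded up to 164; 164 present. Satisfied.
Vote: requires a majority of all members (1,639); a majority of 1639 is 820, so 820 needed; 164 in favor. Not satisfied.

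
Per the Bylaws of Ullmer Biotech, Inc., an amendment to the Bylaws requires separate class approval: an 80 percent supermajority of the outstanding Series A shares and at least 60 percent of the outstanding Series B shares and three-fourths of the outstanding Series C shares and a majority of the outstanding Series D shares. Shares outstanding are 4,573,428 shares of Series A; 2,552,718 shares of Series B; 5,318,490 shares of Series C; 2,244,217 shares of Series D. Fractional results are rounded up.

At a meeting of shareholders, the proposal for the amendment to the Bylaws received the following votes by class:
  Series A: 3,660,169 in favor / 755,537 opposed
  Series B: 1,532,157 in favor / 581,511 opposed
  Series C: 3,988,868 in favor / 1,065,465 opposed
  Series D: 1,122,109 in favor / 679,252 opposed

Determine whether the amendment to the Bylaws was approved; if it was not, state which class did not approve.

Series A: 4/5 of 4573428 = 3658742.40, rounded up to 3658743; 3,658,743 required, 3,660,169 in favor — approved.
Series B: 3/5 of 2552718 = 1531630.80, rounded up to 1531631; 1,531,631 required, 1,532,157 in favor — approved.
Series C: 3/4 of 5318490 = 3988867.50, rounded up to 3988868; 3,988,868 required, 3,988,868 in favor — approved.
Series D: a majority of 2244217 is 1122109; 1,122,109 required, 1,122,109 in favor — approved.

Approved — every class gave the required vote.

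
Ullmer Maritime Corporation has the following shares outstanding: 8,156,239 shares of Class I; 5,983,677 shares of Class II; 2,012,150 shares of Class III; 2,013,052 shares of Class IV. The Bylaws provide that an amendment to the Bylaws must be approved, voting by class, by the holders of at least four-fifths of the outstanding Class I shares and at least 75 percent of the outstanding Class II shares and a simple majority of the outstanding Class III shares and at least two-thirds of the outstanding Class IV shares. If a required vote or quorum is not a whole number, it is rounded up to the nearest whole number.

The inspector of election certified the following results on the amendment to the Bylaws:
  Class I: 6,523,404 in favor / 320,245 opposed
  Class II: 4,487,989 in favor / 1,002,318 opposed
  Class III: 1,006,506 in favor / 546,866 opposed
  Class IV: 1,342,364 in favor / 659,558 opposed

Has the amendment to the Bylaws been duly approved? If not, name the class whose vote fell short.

Class I: 4/5 of 8156239 = 6524991.20, rounded up to 6524992; 6,524,992 required, 6,523,404 in favor — not approved.
Class II: 3/4 of 5983677 = 4487757.75, rounded up to 4487758; 4,487,758 required, 4,487,989 in favor — approved.
Class III: a majority of 2012150 is 1006076; 1,006,076 required, 1,006,506 in favor — approved.
Class IV: 2/3 of 2013052 = 1342034.67, rounded up to 1342035; 1,342,035 required, 1,342,364 in favor — approved.

Not approved — the Class I shares did not give the required vote.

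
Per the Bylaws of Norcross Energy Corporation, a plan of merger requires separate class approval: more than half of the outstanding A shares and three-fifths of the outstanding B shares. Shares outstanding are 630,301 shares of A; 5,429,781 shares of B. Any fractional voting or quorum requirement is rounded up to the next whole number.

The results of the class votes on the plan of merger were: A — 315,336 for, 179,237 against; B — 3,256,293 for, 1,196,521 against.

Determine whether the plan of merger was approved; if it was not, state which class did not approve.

Not approved — the B shares did not give the required vote.

A: a majority of 630301 is 315151; 315,151 required, 315,336 in favor — approved.
B: 3/5 of 5429781 = 3257868.60, rounded up to 3257869; 3,257,869 required, 3,256,293 in favor — not approved.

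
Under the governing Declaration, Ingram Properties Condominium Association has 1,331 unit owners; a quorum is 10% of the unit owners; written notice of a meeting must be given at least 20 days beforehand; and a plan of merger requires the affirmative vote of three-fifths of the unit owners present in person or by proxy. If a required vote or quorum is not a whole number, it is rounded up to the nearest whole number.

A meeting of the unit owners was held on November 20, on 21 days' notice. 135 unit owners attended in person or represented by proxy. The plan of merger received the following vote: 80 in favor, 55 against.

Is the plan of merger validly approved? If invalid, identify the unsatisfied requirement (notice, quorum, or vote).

Invalid — vote requirement not satisfied.

Notice: 21 days given; 20 required. Satisfied.
Quorum: 10% of 1,331 = 133.10, rounded up to 134; 135 present. Satisfied.
Vote: requires three-fifths of those present (135); 3/5 of 135 = 81, so 81 needed; 80 in favor. Not satisfied.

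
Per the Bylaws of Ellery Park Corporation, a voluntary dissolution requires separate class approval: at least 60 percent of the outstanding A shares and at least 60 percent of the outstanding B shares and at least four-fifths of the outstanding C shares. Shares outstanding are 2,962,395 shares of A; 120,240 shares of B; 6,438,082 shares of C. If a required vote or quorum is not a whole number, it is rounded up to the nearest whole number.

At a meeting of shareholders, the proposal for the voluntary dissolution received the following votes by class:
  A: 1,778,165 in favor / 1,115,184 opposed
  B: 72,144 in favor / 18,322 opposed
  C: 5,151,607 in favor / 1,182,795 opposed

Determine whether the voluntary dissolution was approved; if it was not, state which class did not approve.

A: 3/5 of 2962395 = 1777437; 1,777,437 required, 1,778,165 in favor — approved.
B: 3/5 of 120240 = 72144; 72,144 required, 72,144 in favor — approved.
C: 4/5 of 6438082 = 5150465.60, rounded up to 5150466; 5,150,466 required, 5,151,607 in favor — approved.

Approved — every class gave the required vote.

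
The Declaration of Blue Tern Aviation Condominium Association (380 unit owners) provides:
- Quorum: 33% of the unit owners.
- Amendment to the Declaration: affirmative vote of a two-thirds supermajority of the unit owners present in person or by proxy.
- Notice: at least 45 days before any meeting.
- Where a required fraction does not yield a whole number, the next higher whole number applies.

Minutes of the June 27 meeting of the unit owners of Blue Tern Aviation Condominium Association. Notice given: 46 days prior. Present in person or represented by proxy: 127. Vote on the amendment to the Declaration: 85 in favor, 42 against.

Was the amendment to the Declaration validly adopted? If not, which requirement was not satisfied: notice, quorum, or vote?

Valid — all requirements satisfied.

Notice: 46 days given; 45 required. Satisfied.
Quorum: 33% of 380 = 125.40, rounded up to 126; 127 present. Satisfied.
Vote: requires two-thirds of those present (127); 2/3 of 127 = 84.67, rounded up to 85, so 85 needed; 85 in favor. Satisfied.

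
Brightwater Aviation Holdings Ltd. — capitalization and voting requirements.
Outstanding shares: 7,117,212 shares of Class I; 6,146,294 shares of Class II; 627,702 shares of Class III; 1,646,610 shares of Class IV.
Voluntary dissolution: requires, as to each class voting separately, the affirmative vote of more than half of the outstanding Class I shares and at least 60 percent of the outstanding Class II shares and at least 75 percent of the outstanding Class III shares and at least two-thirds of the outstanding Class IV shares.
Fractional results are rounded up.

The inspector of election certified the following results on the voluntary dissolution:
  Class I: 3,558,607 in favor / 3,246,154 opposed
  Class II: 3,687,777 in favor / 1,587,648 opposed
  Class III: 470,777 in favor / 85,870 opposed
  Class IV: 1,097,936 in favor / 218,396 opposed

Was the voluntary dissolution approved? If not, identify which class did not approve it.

Approved — every class gave the required vote.

Class I: a majority of 7117212 is 3558607; 3,558,607 required, 3,558,607 in favor — approved.
Class II: 3/5 of 6146294 = 3687776.40, rounded up to 3687777; 3,687,777 required, 3,687,777 in favor — approved.
Class III: 3/4 of 627702 = 470776.50, rounded up to 470777; 470,777 required, 470,777 in favor — approved.
Class IV: 2/3 of 1646610 = 1097740; 1,097,740 required, 1,097,936 in favor — approved.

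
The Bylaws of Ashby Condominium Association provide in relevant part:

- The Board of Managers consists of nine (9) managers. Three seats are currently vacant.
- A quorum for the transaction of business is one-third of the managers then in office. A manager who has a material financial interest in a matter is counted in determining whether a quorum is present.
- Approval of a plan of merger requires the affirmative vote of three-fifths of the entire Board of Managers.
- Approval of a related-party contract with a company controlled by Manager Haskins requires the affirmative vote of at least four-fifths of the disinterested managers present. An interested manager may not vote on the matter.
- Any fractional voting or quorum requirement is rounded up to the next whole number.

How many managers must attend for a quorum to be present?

1/3 of 6 = 2.

2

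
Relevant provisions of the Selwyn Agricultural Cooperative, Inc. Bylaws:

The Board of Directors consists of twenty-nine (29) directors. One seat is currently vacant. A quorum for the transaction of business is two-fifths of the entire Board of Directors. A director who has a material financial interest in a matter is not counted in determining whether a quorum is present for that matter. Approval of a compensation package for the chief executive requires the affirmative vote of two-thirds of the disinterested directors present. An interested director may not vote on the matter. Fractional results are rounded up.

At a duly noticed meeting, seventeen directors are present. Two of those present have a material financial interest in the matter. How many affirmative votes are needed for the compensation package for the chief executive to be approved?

The compensation package for the chief executive requires two-thirds of the disinterested directors present (17 − 2 = 15).
2/3 of 15 = 10.

10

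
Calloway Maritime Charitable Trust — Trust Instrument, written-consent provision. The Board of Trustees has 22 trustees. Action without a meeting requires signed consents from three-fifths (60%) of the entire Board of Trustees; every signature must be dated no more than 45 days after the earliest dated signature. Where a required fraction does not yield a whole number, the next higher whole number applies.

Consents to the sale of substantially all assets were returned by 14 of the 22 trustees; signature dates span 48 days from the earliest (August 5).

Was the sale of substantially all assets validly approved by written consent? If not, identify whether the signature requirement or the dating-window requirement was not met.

Not effective — dating-window requirement not satisfied.

Signatures required: three-fifths (60%) of 22 — 3/5 of 22 = 13.20, rounded up to 14, so 14 needed; 14 signed. Sufficient.
Dating window: the latest signature is 48 days after the earliest; the limit is 45 days. Outside the window.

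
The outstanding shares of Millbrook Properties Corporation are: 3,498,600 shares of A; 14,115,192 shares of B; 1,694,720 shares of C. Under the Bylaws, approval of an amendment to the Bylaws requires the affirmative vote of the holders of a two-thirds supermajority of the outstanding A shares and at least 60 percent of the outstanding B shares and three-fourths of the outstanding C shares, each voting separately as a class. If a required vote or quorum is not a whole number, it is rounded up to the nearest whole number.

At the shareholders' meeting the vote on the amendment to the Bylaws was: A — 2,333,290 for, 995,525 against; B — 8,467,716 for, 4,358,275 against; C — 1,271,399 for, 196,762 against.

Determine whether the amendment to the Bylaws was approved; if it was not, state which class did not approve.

A: 2/3 of 3498600 = 2332400; 2,332,400 required, 2,333,290 in favor — approved.
B: 3/5 of 14115192 = 8469115.20, rounded up to 8469116; 8,469,116 required, 8,467,716 in favor — not approved.
C: 3/4 of 1694720 = 1271040; 1,271,040 required, 1,271,399 in favor — approved.

Not approved — the B shares did not give the required vote.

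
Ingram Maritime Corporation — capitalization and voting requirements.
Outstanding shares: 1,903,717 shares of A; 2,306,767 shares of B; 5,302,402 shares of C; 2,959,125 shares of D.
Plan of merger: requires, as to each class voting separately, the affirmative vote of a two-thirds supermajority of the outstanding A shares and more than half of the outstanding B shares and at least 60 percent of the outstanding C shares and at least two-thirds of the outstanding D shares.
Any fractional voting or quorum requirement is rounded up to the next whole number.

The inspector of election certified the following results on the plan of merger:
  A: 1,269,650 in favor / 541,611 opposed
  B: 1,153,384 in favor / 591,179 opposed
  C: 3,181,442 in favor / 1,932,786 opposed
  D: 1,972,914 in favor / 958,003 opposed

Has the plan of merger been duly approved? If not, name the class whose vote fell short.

A: 2/3 of 1903717 = 1269144.67, rounded up to 1269145; 1,269,145 required, 1,269,650 in favor — approved.
B: a majority of 2306767 is 1153384; 1,153,384 required, 1,153,384 in favor — approved.
C: 3/5 of 5302402 = 3181441.20, rounded up to 3181442; 3,181,442 required, 3,181,442 in favor — approved.
D: 2/3 of 2959125 = 1972750; 1,972,750 required, 1,972,914 in favor — approved.

Approved — every class gave the required vote.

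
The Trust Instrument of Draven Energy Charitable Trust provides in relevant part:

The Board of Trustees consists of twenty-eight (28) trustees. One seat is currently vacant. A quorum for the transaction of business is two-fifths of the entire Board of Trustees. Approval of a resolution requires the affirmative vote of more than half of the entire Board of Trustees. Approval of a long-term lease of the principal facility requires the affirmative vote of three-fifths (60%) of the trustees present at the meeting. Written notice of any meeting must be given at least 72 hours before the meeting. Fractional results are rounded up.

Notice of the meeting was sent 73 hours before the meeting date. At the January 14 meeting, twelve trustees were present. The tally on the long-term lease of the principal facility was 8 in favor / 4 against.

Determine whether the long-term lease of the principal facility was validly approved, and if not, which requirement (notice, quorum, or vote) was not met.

Notice: 73 hours given; 72 required (73 ≥ 72). Satisfied.
Quorum: 12 present; quorum is 12. Satisfied.
Vote: the long-term lease of the principal facility requires three-fifths of the trustees present (12). 3/5 of 12 = 7.20, rounded up to 8, so 8 affirmative votes are needed; 8 voted in favor. Satisfied.

Valid — all requirements satisfied.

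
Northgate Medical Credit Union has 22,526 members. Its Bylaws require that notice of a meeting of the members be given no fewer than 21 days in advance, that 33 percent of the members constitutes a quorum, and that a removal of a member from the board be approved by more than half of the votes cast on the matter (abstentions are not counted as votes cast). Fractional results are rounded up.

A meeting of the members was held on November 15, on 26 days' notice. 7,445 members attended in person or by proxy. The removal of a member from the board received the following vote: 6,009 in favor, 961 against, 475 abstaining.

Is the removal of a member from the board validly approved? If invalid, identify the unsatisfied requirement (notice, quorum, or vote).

Valid — all requirements satisfied.

Notice: 26 days given; 21 required. Satisfied.
Quorum: 33% of 22,526 = 7,433.58, rounded up to 7,434; 7,445 present. Satisfied.
Vote: requires a majority of the votes cast (7,445 − 475 abstaining = 6,970); a majority of 6970 is 3486, so 3,486 needed; 6,009 in favor. Satisfied.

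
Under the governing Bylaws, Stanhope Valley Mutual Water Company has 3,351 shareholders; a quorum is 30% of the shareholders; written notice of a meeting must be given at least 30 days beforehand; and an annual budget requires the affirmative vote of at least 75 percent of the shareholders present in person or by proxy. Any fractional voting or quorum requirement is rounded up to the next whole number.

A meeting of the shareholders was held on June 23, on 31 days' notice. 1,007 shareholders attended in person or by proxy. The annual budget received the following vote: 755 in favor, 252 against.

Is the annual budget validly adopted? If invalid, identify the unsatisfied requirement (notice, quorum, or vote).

Invalid — vote requirement not satisfied.

Notice: 31 days given; 30 required. Satisfied.
Quorum: 30% of 3,351 = 1,005.30, rounded up to 1,006; 1,007 present. Satisfied.
Vote: requires three-fourths of those present (1,007); 3/4 of 1007 = 755.25, rounded up to 756, so 756 needed; 755 in favor. Not satisfied.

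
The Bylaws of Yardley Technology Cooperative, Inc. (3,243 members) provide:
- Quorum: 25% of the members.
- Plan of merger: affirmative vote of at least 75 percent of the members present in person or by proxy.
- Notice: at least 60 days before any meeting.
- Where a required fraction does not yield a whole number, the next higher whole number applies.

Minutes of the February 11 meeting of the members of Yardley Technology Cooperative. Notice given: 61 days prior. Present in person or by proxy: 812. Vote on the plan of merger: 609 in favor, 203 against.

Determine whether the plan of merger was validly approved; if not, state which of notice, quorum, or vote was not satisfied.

Notice: 61 days given; 60 required. Satisfied.
Quorum: 25% of 3,243 = 810.75, rounded up to 811; 812 present. Satisfied.
Vote: requires three-fourths of those present (812); 3/4 of 812 = 609, so 609 needed; 609 in favor. Satisfied.

Valid — all requirements satisfied.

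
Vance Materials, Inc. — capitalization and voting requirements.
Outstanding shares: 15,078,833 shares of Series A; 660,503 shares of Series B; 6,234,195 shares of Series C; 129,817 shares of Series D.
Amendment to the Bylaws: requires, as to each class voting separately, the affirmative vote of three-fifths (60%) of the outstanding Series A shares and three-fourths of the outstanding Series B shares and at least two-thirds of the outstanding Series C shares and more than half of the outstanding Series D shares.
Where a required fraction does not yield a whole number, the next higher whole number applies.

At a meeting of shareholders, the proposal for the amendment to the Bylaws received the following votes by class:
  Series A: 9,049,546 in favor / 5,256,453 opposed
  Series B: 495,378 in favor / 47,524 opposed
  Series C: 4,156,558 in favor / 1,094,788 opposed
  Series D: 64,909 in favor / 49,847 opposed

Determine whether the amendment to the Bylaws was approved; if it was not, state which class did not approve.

Series A: 3/5 of 15078833 = 9047299.80, rounded up to 9047300; 9,047,300 required, 9,049,546 in favor — approved.
Series B: 3/4 of 660503 = 495377.25, rounded up to 495378; 495,378 required, 495,378 in favor — approved.
Series C: 2/3 of 6234195 = 4156130; 4,156,130 required, 4,156,558 in favor — approved.
Series D: a majority of 129817 is 64909; 64,909 required, 64,909 in favor — approved.

Approved — every class gave the required vote.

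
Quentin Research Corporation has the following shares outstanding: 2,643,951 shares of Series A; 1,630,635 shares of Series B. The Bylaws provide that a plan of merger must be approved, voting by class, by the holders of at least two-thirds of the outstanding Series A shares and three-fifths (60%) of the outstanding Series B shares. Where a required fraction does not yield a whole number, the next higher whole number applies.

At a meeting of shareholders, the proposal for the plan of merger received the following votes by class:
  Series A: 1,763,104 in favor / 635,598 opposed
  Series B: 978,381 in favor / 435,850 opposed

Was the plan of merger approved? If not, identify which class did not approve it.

Approved — every class gave the required vote.

Series A: 2/3 of 2643951 = 1762634; 1,762,634 required, 1,763,104 in favor — approved.
Series B: 3/5 of 1630635 = 978381; 978,381 required, 978,381 in favor — approved.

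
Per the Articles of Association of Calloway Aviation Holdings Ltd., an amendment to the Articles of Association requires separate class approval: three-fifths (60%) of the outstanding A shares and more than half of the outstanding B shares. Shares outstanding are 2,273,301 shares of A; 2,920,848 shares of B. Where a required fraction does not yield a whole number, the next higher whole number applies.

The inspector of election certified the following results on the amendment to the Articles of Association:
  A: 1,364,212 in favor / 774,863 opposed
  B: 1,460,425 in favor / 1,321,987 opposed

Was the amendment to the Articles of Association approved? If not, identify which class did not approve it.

Approved — every class gave the required vote.

A: 3/5 of 2273301 = 1363980.60, rounded up to 1363981; 1,363,981 required, 1,364,212 in favor — approved.
B: a majority of 2920848 is 1460425; 1,460,425 required, 1,460,425 in favor — approved.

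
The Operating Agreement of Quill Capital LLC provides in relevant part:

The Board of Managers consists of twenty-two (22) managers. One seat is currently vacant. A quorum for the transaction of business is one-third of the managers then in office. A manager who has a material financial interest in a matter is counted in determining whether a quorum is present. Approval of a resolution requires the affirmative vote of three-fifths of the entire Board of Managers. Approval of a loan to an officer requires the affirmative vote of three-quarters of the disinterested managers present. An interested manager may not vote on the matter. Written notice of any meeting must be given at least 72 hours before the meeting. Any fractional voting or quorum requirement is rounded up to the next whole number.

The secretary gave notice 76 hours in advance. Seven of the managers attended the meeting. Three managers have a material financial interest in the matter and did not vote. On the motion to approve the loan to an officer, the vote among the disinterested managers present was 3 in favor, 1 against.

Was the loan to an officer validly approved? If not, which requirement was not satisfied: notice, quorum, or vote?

Valid — all requirements satisfied.

Notice: 76 hours given; 72 required (76 ≥ 72). Satisfied.
Quorum: 7 present (interested managers count toward quorum); quorum is 7. Satisfied.
Vote: the loan to an officer requires three-fourths of the disinterested managers present (7 − 3 = 4). 3/4 of 4 = 3, so 3 affirmative votes are needed; 3 voted in favor. Satisfied.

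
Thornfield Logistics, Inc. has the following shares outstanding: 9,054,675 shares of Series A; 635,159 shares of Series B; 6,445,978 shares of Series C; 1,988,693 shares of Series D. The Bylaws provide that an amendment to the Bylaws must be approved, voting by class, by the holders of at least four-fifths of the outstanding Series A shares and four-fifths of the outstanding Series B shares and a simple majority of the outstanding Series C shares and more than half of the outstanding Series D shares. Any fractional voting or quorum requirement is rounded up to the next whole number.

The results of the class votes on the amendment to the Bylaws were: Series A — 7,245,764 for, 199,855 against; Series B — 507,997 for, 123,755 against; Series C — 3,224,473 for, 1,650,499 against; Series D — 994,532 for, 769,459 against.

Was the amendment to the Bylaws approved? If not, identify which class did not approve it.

Series A: 4/5 of 9054675 = 7243740; 7,243,740 required, 7,245,764 in favor — approved.
Series B: 4/5 of 635159 = 508127.20, rounded up to 508128; 508,128 required, 507,997 in favor — not approved.
Series C: a majority of 6445978 is 3222990; 3,222,990 required, 3,224,473 in favor — approved.
Series D: a majority of 1988693 is 994347; 994,347 required, 994,532 in favor — approved.

Not approved — the Series B shares did not give the required vote.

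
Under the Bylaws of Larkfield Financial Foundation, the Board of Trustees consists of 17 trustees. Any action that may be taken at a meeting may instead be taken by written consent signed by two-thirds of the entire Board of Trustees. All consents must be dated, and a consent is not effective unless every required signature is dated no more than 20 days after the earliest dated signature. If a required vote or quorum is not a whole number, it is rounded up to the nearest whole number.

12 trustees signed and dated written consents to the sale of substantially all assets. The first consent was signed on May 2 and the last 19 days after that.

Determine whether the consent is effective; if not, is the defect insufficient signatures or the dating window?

Effective — both the signature and dating-window requirements are satisfied.

Signatures required: two-thirds of 17 — 2/3 of 17 = 11.33, rounded up to 12, so 12 needed; 12 signed. Sufficient.
Dating window: the latest signature is 19 days after the earliest; the limit is 20 days. Within the window.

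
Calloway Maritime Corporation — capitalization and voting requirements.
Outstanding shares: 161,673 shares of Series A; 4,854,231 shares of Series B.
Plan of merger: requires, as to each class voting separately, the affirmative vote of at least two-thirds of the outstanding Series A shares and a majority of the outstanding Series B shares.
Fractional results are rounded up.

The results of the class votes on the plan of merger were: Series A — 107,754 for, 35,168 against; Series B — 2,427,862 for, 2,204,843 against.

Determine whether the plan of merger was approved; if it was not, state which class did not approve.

Series A: 2/3 of 161673 = 107782; 107,782 required, 107,754 in favor — not approved.
Series B: a majority of 4854231 is 2427116; 2,427,116 required, 2,427,862 in favor — approved.

Not approved — the Series A shares did not give the required vote.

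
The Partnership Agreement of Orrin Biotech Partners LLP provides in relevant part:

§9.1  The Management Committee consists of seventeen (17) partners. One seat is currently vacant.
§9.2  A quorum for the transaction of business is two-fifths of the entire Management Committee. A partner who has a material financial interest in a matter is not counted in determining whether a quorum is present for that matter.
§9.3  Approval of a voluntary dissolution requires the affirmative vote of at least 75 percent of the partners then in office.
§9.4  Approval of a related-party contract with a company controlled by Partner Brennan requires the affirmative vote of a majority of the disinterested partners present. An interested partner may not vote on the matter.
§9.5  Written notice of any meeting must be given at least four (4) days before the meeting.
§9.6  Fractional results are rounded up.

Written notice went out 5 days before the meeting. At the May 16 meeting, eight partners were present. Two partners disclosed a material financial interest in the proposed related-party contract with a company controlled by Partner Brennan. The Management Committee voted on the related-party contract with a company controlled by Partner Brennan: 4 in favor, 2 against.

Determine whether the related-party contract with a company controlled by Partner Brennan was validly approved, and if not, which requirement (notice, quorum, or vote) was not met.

Invalid — quorum requirement not satisfied.

Notice: 5 days given; 4 required (5 ≥ 4). Satisfied.
Quorum: 8 present, but the 2 interested partners do not count, leaving 6. Quorum is 7. Not satisfied.
Vote: the related-party contract with a company controlled by Partner Brennan requires a majority of the disinterested partners present (8 − 2 = 6). A majority of 6 is 4, so 4 affirmative votes are needed; 4 voted in favor. Satisfied. (Moot — without a quorum no business can be validly transacted.)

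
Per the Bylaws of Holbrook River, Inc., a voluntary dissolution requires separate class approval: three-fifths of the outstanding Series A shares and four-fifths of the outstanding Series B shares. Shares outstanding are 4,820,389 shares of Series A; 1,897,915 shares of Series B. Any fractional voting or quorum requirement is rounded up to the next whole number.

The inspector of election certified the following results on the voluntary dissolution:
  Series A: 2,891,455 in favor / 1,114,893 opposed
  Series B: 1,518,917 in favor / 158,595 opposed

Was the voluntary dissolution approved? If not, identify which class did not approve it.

Series A: 3/5 of 4820389 = 2892233.40, rounded up to 2892234; 2,892,234 required, 2,891,455 in favor — not approved.
Series B: 4/5 of 1897915 = 1518332; 1,518,332 required, 1,518,917 in favor — approved.

Not approved — the Series A shares did not give the required vote.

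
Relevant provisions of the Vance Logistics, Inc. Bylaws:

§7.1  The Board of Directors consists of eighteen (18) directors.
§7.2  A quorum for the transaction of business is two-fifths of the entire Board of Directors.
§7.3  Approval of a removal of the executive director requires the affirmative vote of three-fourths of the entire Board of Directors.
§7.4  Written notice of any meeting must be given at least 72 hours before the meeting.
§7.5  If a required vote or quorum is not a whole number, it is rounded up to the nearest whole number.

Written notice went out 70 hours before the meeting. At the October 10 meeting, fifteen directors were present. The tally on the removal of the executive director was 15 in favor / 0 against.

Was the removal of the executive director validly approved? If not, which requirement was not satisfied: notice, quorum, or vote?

Notice: 70 hours given; 72 required (70 < 72). Not satisfied.
Quorum: 15 present; quorum is 8. Satisfied.
Vote: the removal of the executive director requires three-fourths of the entire Board of Directors (18). 3/4 of 18 = 13.50, rounded up to 14, so 14 affirmative votes are needed; 15 voted in favor. Satisfied.

Invalid — notice requirement not satisfied.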